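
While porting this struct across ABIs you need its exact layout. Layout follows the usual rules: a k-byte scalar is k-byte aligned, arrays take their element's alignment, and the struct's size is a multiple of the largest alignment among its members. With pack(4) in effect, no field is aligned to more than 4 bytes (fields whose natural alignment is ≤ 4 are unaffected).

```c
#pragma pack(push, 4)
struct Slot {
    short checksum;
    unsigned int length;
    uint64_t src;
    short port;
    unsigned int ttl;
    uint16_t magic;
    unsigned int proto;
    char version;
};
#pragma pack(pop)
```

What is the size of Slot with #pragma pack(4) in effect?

36

@0: checksum [2B, align 2] → 2
+2 pad (align 4)
@4: length [4B, align 4] → 8
@8: src [8B, align 4] → 16
@16: port [2B, align 2] → 18
+2 pad (align 4)
@20: ttl [4B, align 4] → 24
@24: magic [2B, align 2] → 26
+2 pad (align 4)
@28: proto [4B, align 4] → 32
@32: version [1B, align 1] → 33
+3 tail pad (align 4)
size 36, align 4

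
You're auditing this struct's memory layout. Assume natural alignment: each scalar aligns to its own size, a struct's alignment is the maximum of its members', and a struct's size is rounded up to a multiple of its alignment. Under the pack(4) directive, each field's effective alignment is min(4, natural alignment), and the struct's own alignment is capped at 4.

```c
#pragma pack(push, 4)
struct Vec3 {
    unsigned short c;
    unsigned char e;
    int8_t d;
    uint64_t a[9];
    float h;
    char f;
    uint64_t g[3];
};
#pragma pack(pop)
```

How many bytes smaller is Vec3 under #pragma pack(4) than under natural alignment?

4

natural layout:
  0..2  c  (2B, 2-aligned)
  2..3  e  (1B, 1-aligned)
  3..4  d  (1B, 1-aligned)
  4..8  -- padding (4B)
  8..80  a  (72B, 8-aligned)
  80..84  h  (4B, 4-aligned)
  84..85  f  (1B, 1-aligned)
  85..88  -- padding (3B)
  88..112  g  (24B, 8-aligned)
  sizeof = 112, alignof = 8
packed(4) layout:
  0..2  c  (2B, 2-aligned)
  2..3  e  (1B, 1-aligned)
  3..4  d  (1B, 1-aligned)
  4..76  a  (72B, 4-aligned)
  76..80  h  (4B, 4-aligned)
  80..81  f  (1B, 1-aligned)
  81..84  -- padding (3B)
  84..108  g  (24B, 4-aligned)
  sizeof = 108, alignof = 4
112 − 108 = 4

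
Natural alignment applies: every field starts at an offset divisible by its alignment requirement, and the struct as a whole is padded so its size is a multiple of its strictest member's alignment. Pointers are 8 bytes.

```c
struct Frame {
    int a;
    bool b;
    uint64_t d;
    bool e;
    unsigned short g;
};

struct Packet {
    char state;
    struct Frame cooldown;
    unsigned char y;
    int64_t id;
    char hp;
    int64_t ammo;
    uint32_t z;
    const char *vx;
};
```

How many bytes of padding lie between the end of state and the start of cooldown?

Frame: @0: a [4B, align 4] → 4; @4: b [1B, align 1] → 5; +3 pad (align 8); @8: d [8B, align 8] → 16; @16: e [1B, align 1] → 17; +1 pad (align 2); @18: g [2B, align 2] → 20; +4 tail pad (align 8); size 24, align 8
@0: state [1B, align 1] → 1
+7 pad (align 8)
@8: cooldown [24B, align 8] → 32

7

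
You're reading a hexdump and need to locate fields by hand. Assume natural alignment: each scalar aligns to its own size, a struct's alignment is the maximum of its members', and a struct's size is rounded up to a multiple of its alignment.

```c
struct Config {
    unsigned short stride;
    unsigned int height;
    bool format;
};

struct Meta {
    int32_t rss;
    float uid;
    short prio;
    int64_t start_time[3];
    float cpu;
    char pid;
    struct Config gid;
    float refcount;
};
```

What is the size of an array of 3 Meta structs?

192

Config: 0..2  stride  (2B, 2-aligned); 2..4  -- padding (2B); 4..8  height  (4B, 4-aligned); 8..9  format  (1B, 1-aligned); 9..12  -- tail padding (3B); sizeof = 12, alignof = 4
0..4  rss  (4B, 4-aligned)
4..8  uid  (4B, 4-aligned)
8..10  prio  (2B, 2-aligned)
10..16  -- padding (6B)
16..40  start_time  (24B, 8-aligned)
40..44  cpu  (4B, 4-aligned)
44..45  pid  (1B, 1-aligned)
45..48  -- padding (3B)
48..60  gid  (12B, 4-aligned)
60..64  refcount  (4B, 4-aligned)
sizeof = 64, alignof = 8
array of 3: 3 × 64 = 192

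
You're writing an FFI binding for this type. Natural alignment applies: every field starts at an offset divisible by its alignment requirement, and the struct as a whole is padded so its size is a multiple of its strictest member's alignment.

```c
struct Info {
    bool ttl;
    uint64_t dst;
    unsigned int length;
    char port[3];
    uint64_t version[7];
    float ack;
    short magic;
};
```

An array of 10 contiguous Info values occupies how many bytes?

@0: ttl [1B, align 1] → 1
+7 pad (align 8)
@8: dst [8B, align 8] → 16
@16: length [4B, align 4] → 20
@20: port [3B, align 1] → 23
+1 pad (align 8)
@24: version [56B, align 8] → 80
@80: ack [4B, align 4] → 84
@84: magic [2B, align 2] → 86
+2 tail pad (align 8)
size 88, align 8
array of 10: 10 × 88 = 880

880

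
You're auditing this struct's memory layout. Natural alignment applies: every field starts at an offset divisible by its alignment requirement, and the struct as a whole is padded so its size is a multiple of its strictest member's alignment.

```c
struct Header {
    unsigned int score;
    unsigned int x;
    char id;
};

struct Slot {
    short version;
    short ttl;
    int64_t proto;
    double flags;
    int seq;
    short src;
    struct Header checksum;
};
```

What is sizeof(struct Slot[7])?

Header: @0: score [4B, align 4] → 4; @4: x [4B, align 4] → 8; @8: id [1B, align 1] → 9; +3 tail pad (align 4); size 12, align 4
@0: version [2B, align 2] → 2
@2: ttl [2B, align 2] → 4
+4 pad (align 8)
@8: proto [8B, align 8] → 16
@16: flags [8B, align 8] → 24
@24: seq [4B, align 4] → 28
@28: src [2B, align 2] → 30
+2 pad (align 4)
@32: checksum [12B, align 4] → 44
+4 tail pad (align 8)
size 48, align 8
array of 7: 7 × 48 = 336

336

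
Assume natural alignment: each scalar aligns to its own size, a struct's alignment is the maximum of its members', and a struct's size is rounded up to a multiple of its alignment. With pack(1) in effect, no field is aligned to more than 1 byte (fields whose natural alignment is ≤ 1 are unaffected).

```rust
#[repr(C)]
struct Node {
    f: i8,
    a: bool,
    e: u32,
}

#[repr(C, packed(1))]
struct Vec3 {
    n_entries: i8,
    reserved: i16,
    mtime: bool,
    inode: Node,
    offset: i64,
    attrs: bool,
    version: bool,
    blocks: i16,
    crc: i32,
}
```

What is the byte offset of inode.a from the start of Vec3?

5

Node: 0..1  f  (1B, 1-aligned); 1..2  a  (1B, 1-aligned); 2..4  -- padding (2B); 4..8  e  (4B, 4-aligned); sizeof = 8, alignof = 4
0..1  n_entries  (1B, 1-aligned)
1..3  reserved  (2B, 1-aligned)
3..4  mtime  (1B, 1-aligned)
4..12  inode  (8B, 1-aligned)
within Node: a at 1
4 + 1 = 5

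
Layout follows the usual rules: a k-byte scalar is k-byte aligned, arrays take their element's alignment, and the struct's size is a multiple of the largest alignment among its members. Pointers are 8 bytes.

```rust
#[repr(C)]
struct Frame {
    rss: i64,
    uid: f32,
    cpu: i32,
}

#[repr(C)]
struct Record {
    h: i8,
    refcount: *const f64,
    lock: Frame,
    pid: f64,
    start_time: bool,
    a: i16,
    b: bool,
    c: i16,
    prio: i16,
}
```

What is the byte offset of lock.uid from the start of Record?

Frame: @0: rss [8B, align 8] → 8; @8: uid [4B, align 4] → 12; @12: cpu [4B, align 4] → 16; size 16, align 8
@0: h [1B, align 1] → 1
+7 pad (align 8)
@8: refcount [8B, align 8] → 16
@16: lock [16B, align 8] → 32
within Frame: uid at 8
16 + 8 = 24

24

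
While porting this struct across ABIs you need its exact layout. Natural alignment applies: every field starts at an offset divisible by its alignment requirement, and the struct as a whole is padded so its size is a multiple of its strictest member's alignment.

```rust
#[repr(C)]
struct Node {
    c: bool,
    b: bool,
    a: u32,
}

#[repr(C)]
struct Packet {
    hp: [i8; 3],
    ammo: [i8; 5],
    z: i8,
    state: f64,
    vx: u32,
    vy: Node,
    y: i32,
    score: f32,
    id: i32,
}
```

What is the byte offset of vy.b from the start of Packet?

29

Node: c at 0 (size 1, align 1) → ends 1; b at 1 (size 1, align 1) → ends 2; pad 2 to align 4 for a; a at 4 (size 4, align 4) → ends 8; total 8 bytes, alignment 4
hp at 0 (size 3, align 1) → ends 3
ammo at 3 (size 5, align 1) → ends 8
z at 8 (size 1, align 1) → ends 9
pad 7 to align 8 for state
state at 16 (size 8, align 8) → ends 24
vx at 24 (size 4, align 4) → ends 28
vy at 28 (size 8, align 4) → ends 36
within Node: b at 1
28 + 1 = 29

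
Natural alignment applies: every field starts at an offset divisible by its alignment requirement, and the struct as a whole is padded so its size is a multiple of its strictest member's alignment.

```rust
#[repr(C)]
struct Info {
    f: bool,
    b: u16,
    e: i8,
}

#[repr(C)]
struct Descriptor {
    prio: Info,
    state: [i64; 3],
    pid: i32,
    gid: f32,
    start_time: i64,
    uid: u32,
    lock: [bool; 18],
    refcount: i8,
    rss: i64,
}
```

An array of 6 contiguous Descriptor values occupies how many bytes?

480

Info: 0..1  f  (1B, 1-aligned); 1..2  -- padding (1B); 2..4  b  (2B, 2-aligned); 4..5  e  (1B, 1-aligned); 5..6  -- tail padding (1B); sizeof = 6, alignof = 2
0..6  prio  (6B, 2-aligned)
6..8  -- padding (2B)
8..32  state  (24B, 8-aligned)
32..36  pid  (4B, 4-aligned)
36..40  gid  (4B, 4-aligned)
40..48  start_time  (8B, 8-aligned)
48..52  uid  (4B, 4-aligned)
52..70  lock  (18B, 1-aligned)
70..71  refcount  (1B, 1-aligned)
71..72  -- padding (1B)
72..80  rss  (8B, 8-aligned)
sizeof = 80, alignof = 8
array of 6: 6 × 80 = 480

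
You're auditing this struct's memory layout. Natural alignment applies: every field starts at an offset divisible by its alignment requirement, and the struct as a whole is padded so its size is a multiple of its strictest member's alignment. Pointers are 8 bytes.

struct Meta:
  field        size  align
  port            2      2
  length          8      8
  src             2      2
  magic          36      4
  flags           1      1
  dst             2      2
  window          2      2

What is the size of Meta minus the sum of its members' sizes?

11

@0: port [2B, align 2] → 2
+6 pad (align 8)
@8: length [8B, align 8] → 16
@16: src [2B, align 2] → 18
+2 pad (align 4)
@20: magic [36B, align 4] → 56
@56: flags [1B, align 1] → 57
+1 pad (align 2)
@58: dst [2B, align 2] → 60
@60: window [2B, align 2] → 62
+2 tail pad (align 8)
size 64, align 8
data bytes 53, size 64 → padding 11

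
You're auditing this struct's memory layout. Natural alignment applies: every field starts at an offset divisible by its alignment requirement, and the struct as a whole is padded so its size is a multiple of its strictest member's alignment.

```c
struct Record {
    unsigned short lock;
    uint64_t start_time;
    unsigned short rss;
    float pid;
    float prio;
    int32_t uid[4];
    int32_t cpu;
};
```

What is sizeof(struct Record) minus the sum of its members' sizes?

0..2  lock  (2B, 2-aligned)
2..8  -- padding (6B)
8..16  start_time  (8B, 8-aligned)
16..18  rss  (2B, 2-aligned)
18..20  -- padding (2B)
20..24  pid  (4B, 4-aligned)
24..28  prio  (4B, 4-aligned)
28..44  uid  (16B, 4-aligned)
44..48  cpu  (4B, 4-aligned)
sizeof = 48, alignof = 8
data bytes 40, size 48 → padding 8

8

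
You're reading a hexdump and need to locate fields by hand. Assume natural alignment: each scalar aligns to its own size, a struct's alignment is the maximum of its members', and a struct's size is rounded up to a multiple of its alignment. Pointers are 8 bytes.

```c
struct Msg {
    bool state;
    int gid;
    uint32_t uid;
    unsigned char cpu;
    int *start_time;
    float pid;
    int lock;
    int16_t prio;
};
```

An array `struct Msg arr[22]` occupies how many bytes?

880

state at 0 (size 1, align 1) → ends 1
pad 3 to align 4 for gid
gid at 4 (size 4, align 4) → ends 8
uid at 8 (size 4, align 4) → ends 12
cpu at 12 (size 1, align 1) → ends 13
pad 3 to align 8 for start_time
start_time at 16 (size 8, align 8) → ends 24
pid at 24 (size 4, align 4) → ends 28
lock at 28 (size 4, align 4) → ends 32
prio at 32 (size 2, align 2) → ends 34
tail pad 6 to reach multiple of 8
total 40 bytes, alignment 8
array of 22: 22 × 40 = 880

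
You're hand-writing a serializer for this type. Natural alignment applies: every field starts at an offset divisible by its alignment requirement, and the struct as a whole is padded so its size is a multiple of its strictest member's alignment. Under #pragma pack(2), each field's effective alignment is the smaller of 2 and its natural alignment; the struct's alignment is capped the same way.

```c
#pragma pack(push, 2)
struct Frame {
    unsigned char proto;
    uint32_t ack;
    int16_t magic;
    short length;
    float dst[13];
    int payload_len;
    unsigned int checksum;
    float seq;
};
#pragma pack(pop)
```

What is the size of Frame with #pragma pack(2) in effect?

@0: proto [1B, align 1] → 1
+1 pad (align 2)
@2: ack [4B, align 2] → 6
@6: magic [2B, align 2] → 8
@8: length [2B, align 2] → 10
@10: dst [52B, align 2] → 62
@62: payload_len [4B, align 2] → 66
@66: checksum [4B, align 2] → 70
@70: seq [4B, align 2] → 74
size 74, align 2

74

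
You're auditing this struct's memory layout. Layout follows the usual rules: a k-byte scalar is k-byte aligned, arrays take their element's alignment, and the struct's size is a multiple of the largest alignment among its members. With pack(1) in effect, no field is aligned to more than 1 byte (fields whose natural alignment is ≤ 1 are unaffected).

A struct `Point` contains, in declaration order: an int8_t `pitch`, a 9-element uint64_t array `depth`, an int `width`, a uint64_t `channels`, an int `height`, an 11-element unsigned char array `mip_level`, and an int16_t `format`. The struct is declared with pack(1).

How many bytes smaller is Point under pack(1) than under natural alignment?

natural layout:
  @0: pitch [1B, align 1] → 1
  +7 pad (align 8)
  @8: depth [72B, align 8] → 80
  @80: width [4B, align 4] → 84
  +4 pad (align 8)
  @88: channels [8B, align 8] → 96
  @96: height [4B, align 4] → 100
  @100: mip_level [11B, align 1] → 111
  +1 pad (align 2)
  @112: format [2B, align 2] → 114
  +6 tail pad (align 8)
  size 120, align 8
packed(1) layout:
  @0: pitch [1B, align 1] → 1
  @1: depth [72B, align 1] → 73
  @73: width [4B, align 1] → 77
  @77: channels [8B, align 1] → 85
  @85: height [4B, align 1] → 89
  @89: mip_level [11B, align 1] → 100
  @100: format [2B, align 1] → 102
  size 102, align 1
120 − 102 = 18

18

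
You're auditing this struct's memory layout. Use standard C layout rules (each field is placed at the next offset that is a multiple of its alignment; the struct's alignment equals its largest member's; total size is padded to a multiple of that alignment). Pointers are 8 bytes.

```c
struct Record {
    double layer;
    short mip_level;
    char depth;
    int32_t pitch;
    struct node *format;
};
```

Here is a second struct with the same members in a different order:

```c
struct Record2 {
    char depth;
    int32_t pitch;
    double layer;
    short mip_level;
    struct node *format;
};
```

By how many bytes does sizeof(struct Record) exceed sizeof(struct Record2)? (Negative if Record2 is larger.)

-8

@0: layer [8B, align 8] → 8
@8: mip_level [2B, align 2] → 10
@10: depth [1B, align 1] → 11
+1 pad (align 4)
@12: pitch [4B, align 4] → 16
@16: format [8B, align 8] → 24
size 24, align 8
— Record2 —
@0: depth [1B, align 1] → 1
+3 pad (align 4)
@4: pitch [4B, align 4] → 8
@8: layer [8B, align 8] → 16
@16: mip_level [2B, align 2] → 18
+6 pad (align 8)
@24: format [8B, align 8] → 32
size 32, align 8
24 − 32 = -8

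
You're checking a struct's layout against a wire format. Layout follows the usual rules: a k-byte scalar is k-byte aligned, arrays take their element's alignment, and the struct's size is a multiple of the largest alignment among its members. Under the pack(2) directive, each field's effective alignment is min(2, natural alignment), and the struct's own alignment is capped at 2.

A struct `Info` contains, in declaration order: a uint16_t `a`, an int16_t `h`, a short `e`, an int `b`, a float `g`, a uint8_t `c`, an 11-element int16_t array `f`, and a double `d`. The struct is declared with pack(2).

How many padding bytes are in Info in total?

1

@0: a [2B, align 2] → 2
@2: h [2B, align 2] → 4
@4: e [2B, align 2] → 6
@6: b [4B, align 2] → 10
@10: g [4B, align 2] → 14
@14: c [1B, align 1] → 15
+1 pad (align 2)
@16: f [22B, align 2] → 38
@38: d [8B, align 2] → 46
size 46, align 2
data bytes 45, size 46 → padding 1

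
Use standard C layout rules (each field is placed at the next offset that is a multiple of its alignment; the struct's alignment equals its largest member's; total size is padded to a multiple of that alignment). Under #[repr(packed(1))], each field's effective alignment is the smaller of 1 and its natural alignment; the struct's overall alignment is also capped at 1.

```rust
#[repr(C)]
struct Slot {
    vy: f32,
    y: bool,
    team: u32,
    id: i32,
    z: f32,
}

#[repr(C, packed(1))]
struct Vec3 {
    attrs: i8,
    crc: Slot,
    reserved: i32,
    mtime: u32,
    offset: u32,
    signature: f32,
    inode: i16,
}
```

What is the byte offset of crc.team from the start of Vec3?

Slot: @0: vy [4B, align 4] → 4; @4: y [1B, align 1] → 5; +3 pad (align 4); @8: team [4B, align 4] → 12; @12: id [4B, align 4] → 16; @16: z [4B, align 4] → 20; size 20, align 4
@0: attrs [1B, align 1] → 1
@1: crc [20B, align 1] → 21
within Slot: team at 8
1 + 8 = 9

9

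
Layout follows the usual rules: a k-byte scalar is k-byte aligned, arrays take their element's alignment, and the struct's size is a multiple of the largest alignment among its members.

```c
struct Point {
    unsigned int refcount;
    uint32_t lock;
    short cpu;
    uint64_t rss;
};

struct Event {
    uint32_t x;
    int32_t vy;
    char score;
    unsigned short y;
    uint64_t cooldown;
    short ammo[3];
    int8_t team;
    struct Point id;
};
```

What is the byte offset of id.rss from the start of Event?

48

Point: 0..4  refcount  (4B, 4-aligned); 4..8  lock  (4B, 4-aligned); 8..10  cpu  (2B, 2-aligned); 10..16  -- padding (6B); 16..24  rss  (8B, 8-aligned); sizeof = 24, alignof = 8
0..4  x  (4B, 4-aligned)
4..8  vy  (4B, 4-aligned)
8..9  score  (1B, 1-aligned)
9..10  -- padding (1B)
10..12  y  (2B, 2-aligned)
12..16  -- padding (4B)
16..24  cooldown  (8B, 8-aligned)
24..30  ammo  (6B, 2-aligned)
30..31  team  (1B, 1-aligned)
31..32  -- padding (1B)
32..56  id  (24B, 8-aligned)
within Point: rss at 16
32 + 16 = 48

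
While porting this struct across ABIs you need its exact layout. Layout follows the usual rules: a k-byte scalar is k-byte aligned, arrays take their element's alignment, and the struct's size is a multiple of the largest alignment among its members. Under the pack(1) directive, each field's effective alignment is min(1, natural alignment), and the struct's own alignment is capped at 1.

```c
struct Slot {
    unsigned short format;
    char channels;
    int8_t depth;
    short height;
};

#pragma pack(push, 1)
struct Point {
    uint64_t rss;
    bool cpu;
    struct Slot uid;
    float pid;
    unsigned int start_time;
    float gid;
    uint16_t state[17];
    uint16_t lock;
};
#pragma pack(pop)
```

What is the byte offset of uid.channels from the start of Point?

Slot: @0: format [2B, align 2] → 2; @2: channels [1B, align 1] → 3; @3: depth [1B, align 1] → 4; @4: height [2B, align 2] → 6; size 6, align 2
@0: rss [8B, align 1] → 8
@8: cpu [1B, align 1] → 9
@9: uid [6B, align 1] → 15
within Slot: channels at 2
9 + 2 = 11

11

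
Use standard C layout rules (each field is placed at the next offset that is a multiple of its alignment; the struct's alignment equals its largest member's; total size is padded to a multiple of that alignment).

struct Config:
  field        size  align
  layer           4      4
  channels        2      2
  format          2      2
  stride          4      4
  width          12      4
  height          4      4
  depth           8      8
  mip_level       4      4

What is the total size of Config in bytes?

@0: layer [4B, align 4] → 4
@4: channels [2B, align 2] → 6
@6: format [2B, align 2] → 8
@8: stride [4B, align 4] → 12
@12: width [12B, align 4] → 24
@24: height [4B, align 4] → 28
+4 pad (align 8)
@32: depth [8B, align 8] → 40
@40: mip_level [4B, align 4] → 44
+4 tail pad (align 8)
size 48, align 8

48 bytes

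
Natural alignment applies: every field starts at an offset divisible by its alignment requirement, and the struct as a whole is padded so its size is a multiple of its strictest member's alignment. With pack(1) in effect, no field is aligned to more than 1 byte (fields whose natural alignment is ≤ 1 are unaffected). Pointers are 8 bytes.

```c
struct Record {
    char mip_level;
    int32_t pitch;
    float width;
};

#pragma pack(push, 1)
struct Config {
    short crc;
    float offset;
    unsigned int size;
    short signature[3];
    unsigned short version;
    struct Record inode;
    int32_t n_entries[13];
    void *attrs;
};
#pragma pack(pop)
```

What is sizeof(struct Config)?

Record: @0: mip_level [1B, align 1] → 1; +3 pad (align 4); @4: pitch [4B, align 4] → 8; @8: width [4B, align 4] → 12; size 12, align 4
@0: crc [2B, align 1] → 2
@2: offset [4B, align 1] → 6
@6: size [4B, align 1] → 10
@10: signature [6B, align 1] → 16
@16: version [2B, align 1] → 18
@18: inode [12B, align 1] → 30
@30: n_entries [52B, align 1] → 82
@82: attrs [8B, align 1] → 90
size 90, align 1

90 bytes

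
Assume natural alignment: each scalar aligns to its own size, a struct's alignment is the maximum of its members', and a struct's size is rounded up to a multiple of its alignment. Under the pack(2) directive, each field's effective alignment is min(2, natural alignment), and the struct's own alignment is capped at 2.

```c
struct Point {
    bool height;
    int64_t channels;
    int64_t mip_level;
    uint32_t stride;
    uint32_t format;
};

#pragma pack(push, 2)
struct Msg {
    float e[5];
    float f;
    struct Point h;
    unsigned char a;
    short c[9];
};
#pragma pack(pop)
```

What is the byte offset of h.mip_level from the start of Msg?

Point: @0: height [1B, align 1] → 1; +7 pad (align 8); @8: channels [8B, align 8] → 16; @16: mip_level [8B, align 8] → 24; @24: stride [4B, align 4] → 28; @28: format [4B, align 4] → 32; size 32, align 8
@0: e [20B, align 2] → 20
@20: f [4B, align 2] → 24
@24: h [32B, align 2] → 56
within Point: mip_level at 16
24 + 16 = 40

40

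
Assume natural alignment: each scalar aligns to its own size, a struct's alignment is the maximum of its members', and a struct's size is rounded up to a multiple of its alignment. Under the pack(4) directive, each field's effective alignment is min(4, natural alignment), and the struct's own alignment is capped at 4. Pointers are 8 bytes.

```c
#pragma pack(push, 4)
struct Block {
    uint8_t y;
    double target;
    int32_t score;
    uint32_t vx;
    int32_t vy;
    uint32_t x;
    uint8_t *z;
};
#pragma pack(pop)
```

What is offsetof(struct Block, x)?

24

0..1  y  (1B, 1-aligned)
1..4  -- padding (3B)
4..12  target  (8B, 4-aligned)
12..16  score  (4B, 4-aligned)
16..20  vx  (4B, 4-aligned)
20..24  vy  (4B, 4-aligned)
24..28  x  (4B, 4-aligned)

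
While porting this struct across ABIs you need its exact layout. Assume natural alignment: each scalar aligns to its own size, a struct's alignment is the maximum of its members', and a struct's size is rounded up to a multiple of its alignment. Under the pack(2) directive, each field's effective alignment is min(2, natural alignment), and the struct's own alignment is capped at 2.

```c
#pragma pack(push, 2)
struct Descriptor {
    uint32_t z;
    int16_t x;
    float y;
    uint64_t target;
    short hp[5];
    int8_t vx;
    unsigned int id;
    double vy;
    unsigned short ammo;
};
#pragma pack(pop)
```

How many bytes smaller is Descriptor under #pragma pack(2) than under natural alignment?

12

natural layout:
  z at 0 (size 4, align 4) → ends 4
  x at 4 (size 2, align 2) → ends 6
  pad 2 to align 4 for y
  y at 8 (size 4, align 4) → ends 12
  pad 4 to align 8 for target
  target at 16 (size 8, align 8) → ends 24
  hp at 24 (size 10, align 2) → ends 34
  vx at 34 (size 1, align 1) → ends 35
  pad 1 to align 4 for id
  id at 36 (size 4, align 4) → ends 40
  vy at 40 (size 8, align 8) → ends 48
  ammo at 48 (size 2, align 2) → ends 50
  tail pad 6 to reach multiple of 8
  total 56 bytes, alignment 8
packed(2) layout:
  z at 0 (size 4, align 2) → ends 4
  x at 4 (size 2, align 2) → ends 6
  y at 6 (size 4, align 2) → ends 10
  target at 10 (size 8, align 2) → ends 18
  hp at 18 (size 10, align 2) → ends 28
  vx at 28 (size 1, align 1) → ends 29
  pad 1 to align 2 for id
  id at 30 (size 4, align 2) → ends 34
  vy at 34 (size 8, align 2) → ends 42
  ammo at 42 (size 2, align 2) → ends 44
  total 44 bytes, alignment 2
56 − 44 = 12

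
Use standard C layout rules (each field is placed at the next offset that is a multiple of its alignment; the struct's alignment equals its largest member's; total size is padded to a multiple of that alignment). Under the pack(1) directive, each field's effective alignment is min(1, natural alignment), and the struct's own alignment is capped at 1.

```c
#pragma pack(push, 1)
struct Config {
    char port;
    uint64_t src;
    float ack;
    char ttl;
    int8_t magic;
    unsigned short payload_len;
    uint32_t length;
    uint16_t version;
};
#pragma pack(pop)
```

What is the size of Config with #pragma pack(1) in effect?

port at 0 (size 1, align 1) → ends 1
src at 1 (size 8, align 1) → ends 9
ack at 9 (size 4, align 1) → ends 13
ttl at 13 (size 1, align 1) → ends 14
magic at 14 (size 1, align 1) → ends 15
payload_len at 15 (size 2, align 1) → ends 17
length at 17 (size 4, align 1) → ends 21
version at 21 (size 2, align 1) → ends 23
total 23 bytes, alignment 1

23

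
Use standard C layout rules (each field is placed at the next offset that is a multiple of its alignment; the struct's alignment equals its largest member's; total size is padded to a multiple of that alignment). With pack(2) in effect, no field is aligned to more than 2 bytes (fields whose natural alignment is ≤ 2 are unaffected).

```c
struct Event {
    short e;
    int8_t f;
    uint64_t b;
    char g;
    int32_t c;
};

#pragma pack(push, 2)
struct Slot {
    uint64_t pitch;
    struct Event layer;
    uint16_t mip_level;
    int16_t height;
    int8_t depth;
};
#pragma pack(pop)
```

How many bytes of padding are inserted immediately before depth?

Event: @0: e [2B, align 2] → 2; @2: f [1B, align 1] → 3; +5 pad (align 8); @8: b [8B, align 8] → 16; @16: g [1B, align 1] → 17; +3 pad (align 4); @20: c [4B, align 4] → 24; size 24, align 8
@0: pitch [8B, align 2] → 8
@8: layer [24B, align 2] → 32
@32: mip_level [2B, align 2] → 34
@34: height [2B, align 2] → 36
@36: depth [1B, align 1] → 37

0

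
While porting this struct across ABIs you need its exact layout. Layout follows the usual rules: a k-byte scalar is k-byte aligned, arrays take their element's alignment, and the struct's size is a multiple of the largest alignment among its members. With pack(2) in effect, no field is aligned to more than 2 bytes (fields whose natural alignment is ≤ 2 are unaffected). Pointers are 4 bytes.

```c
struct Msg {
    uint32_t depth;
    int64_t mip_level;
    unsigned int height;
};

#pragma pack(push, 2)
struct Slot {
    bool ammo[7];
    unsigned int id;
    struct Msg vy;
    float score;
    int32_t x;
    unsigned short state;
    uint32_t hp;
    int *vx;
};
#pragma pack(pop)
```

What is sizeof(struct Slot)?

54 bytes

Msg: depth at 0 (size 4, align 4) → ends 4; pad 4 to align 8 for mip_level; mip_level at 8 (size 8, align 8) → ends 16; height at 16 (size 4, align 4) → ends 20; tail pad 4 to reach multiple of 8; total 24 bytes, alignment 8
ammo at 0 (size 7, align 1) → ends 7
pad 1 to align 2 for id
id at 8 (size 4, align 2) → ends 12
vy at 12 (size 24, align 2) → ends 36
score at 36 (size 4, align 2) → ends 40
x at 40 (size 4, align 2) → ends 44
state at 44 (size 2, align 2) → ends 46
hp at 46 (size 4, align 2) → ends 50
vx at 50 (size 4, align 2) → ends 54
total 54 bytes, alignment 2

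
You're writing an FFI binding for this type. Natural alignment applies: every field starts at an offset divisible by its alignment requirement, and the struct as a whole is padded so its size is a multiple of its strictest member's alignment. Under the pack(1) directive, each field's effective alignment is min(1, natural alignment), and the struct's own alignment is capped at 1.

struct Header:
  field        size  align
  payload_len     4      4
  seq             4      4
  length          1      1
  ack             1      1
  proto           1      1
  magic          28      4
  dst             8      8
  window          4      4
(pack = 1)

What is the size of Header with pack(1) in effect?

51

payload_len at 0 (size 4, align 1) → ends 4
seq at 4 (size 4, align 1) → ends 8
length at 8 (size 1, align 1) → ends 9
ack at 9 (size 1, align 1) → ends 10
proto at 10 (size 1, align 1) → ends 11
magic at 11 (size 28, align 1) → ends 39
dst at 39 (size 8, align 1) → ends 47
window at 47 (size 4, align 1) → ends 51
total 51 bytes, alignment 1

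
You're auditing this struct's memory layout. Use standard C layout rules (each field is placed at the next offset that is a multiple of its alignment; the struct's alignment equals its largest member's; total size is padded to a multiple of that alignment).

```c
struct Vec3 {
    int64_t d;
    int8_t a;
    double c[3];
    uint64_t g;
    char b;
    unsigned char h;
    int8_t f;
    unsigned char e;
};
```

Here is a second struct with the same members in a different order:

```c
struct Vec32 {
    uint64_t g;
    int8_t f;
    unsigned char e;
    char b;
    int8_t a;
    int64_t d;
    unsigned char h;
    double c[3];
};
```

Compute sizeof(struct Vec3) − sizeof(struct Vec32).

0..8  d  (8B, 8-aligned)
8..9  a  (1B, 1-aligned)
9..16  -- padding (7B)
16..40  c  (24B, 8-aligned)
40..48  g  (8B, 8-aligned)
48..49  b  (1B, 1-aligned)
49..50  h  (1B, 1-aligned)
50..51  f  (1B, 1-aligned)
51..52  e  (1B, 1-aligned)
52..56  -- tail padding (4B)
sizeof = 56, alignof = 8
— Vec32 —
0..8  g  (8B, 8-aligned)
8..9  f  (1B, 1-aligned)
9..10  e  (1B, 1-aligned)
10..11  b  (1B, 1-aligned)
11..12  a  (1B, 1-aligned)
12..16  -- padding (4B)
16..24  d  (8B, 8-aligned)
24..25  h  (1B, 1-aligned)
25..32  -- padding (7B)
32..56  c  (24B, 8-aligned)
sizeof = 56, alignof = 8
56 − 56 = 0

0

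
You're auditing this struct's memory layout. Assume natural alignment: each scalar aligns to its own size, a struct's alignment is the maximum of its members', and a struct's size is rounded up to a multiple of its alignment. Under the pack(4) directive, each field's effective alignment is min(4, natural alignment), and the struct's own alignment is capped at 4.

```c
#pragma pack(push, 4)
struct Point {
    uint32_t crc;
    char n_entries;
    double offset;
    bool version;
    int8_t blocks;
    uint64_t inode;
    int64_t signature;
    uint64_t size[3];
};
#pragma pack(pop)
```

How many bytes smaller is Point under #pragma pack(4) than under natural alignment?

4

natural layout:
  @0: crc [4B, align 4] → 4
  @4: n_entries [1B, align 1] → 5
  +3 pad (align 8)
  @8: offset [8B, align 8] → 16
  @16: version [1B, align 1] → 17
  @17: blocks [1B, align 1] → 18
  +6 pad (align 8)
  @24: inode [8B, align 8] → 32
  @32: signature [8B, align 8] → 40
  @40: size [24B, align 8] → 64
  size 64, align 8
packed(4) layout:
  @0: crc [4B, align 4] → 4
  @4: n_entries [1B, align 1] → 5
  +3 pad (align 4)
  @8: offset [8B, align 4] → 16
  @16: version [1B, align 1] → 17
  @17: blocks [1B, align 1] → 18
  +2 pad (align 4)
  @20: inode [8B, align 4] → 28
  @28: signature [8B, align 4] → 36
  @36: size [24B, align 4] → 60
  size 60, align 4
64 − 60 = 4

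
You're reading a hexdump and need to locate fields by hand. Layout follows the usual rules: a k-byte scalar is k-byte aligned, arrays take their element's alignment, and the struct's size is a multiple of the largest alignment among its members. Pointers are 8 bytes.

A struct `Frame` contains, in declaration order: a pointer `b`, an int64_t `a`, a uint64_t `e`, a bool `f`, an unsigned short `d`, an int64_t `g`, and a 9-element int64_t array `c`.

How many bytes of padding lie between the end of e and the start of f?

0

b at 0 (size 8, align 8) → ends 8
a at 8 (size 8, align 8) → ends 16
e at 16 (size 8, align 8) → ends 24
f at 24 (size 1, align 1) → ends 25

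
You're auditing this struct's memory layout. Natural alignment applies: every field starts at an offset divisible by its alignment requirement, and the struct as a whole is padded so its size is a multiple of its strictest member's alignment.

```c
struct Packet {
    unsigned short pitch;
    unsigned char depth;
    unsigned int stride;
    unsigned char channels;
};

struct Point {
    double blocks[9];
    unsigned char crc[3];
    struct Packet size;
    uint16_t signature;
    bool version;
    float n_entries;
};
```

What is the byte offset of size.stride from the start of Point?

80

Packet: @0: pitch [2B, align 2] → 2; @2: depth [1B, align 1] → 3; +1 pad (align 4); @4: stride [4B, align 4] → 8; @8: channels [1B, align 1] → 9; +3 tail pad (align 4); size 12, align 4
@0: blocks [72B, align 8] → 72
@72: crc [3B, align 1] → 75
+1 pad (align 4)
@76: size [12B, align 4] → 88
within Packet: stride at 4
76 + 4 = 80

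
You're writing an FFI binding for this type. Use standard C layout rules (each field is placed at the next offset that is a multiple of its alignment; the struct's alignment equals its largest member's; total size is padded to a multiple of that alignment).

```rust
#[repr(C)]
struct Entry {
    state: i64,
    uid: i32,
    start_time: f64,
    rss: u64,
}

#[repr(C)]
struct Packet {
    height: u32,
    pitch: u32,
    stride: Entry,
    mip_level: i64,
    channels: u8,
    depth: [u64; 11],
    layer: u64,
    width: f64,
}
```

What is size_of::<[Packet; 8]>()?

Entry: state at 0 (size 8, align 8) → ends 8; uid at 8 (size 4, align 4) → ends 12; pad 4 to align 8 for start_time; start_time at 16 (size 8, align 8) → ends 24; rss at 24 (size 8, align 8) → ends 32; total 32 bytes, alignment 8
height at 0 (size 4, align 4) → ends 4
pitch at 4 (size 4, align 4) → ends 8
stride at 8 (size 32, align 8) → ends 40
mip_level at 40 (size 8, align 8) → ends 48
channels at 48 (size 1, align 1) → ends 49
pad 7 to align 8 for depth
depth at 56 (size 88, align 8) → ends 144
layer at 144 (size 8, align 8) → ends 152
width at 152 (size 8, align 8) → ends 160
total 160 bytes, alignment 8
array of 8: 8 × 160 = 1280

1280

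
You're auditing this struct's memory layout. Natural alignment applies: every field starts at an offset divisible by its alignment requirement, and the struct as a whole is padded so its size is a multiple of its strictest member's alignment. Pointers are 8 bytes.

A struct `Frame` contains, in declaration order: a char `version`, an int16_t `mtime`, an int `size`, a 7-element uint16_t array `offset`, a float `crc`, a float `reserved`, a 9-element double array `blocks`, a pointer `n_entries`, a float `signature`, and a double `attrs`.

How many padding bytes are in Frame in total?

7

@0: version [1B, align 1] → 1
+1 pad (align 2)
@2: mtime [2B, align 2] → 4
@4: size [4B, align 4] → 8
@8: offset [14B, align 2] → 22
+2 pad (align 4)
@24: crc [4B, align 4] → 28
@28: reserved [4B, align 4] → 32
@32: blocks [72B, align 8] → 104
@104: n_entries [8B, align 8] → 112
@112: signature [4B, align 4] → 116
+4 pad (align 8)
@120: attrs [8B, align 8] → 128
size 128, align 8
data bytes 121, size 128 → padding 7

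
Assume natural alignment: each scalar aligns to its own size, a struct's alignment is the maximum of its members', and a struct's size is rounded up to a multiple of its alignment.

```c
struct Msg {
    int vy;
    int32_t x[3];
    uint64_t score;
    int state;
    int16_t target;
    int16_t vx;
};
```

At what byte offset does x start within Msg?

4

vy at 0 (size 4, align 4) → ends 4
x at 4 (size 12, align 4) → ends 16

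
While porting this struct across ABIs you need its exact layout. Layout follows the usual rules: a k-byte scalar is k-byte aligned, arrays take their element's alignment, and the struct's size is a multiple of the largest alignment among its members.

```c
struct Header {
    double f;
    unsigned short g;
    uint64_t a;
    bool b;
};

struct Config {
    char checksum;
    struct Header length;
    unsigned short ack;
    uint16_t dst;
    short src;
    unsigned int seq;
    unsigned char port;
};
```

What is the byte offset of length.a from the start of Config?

Header: @0: f [8B, align 8] → 8; @8: g [2B, align 2] → 10; +6 pad (align 8); @16: a [8B, align 8] → 24; @24: b [1B, align 1] → 25; +7 tail pad (align 8); size 32, align 8
@0: checksum [1B, align 1] → 1
+7 pad (align 8)
@8: length [32B, align 8] → 40
within Header: a at 16
8 + 16 = 24

24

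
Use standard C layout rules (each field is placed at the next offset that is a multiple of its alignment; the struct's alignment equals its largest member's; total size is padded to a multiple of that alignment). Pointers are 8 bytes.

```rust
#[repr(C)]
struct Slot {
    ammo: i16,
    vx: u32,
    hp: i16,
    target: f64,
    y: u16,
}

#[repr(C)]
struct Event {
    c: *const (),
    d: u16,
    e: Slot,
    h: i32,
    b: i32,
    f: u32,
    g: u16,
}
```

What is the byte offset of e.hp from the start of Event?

Slot: 0..2  ammo  (2B, 2-aligned); 2..4  -- padding (2B); 4..8  vx  (4B, 4-aligned); 8..10  hp  (2B, 2-aligned); 10..16  -- padding (6B); 16..24  target  (8B, 8-aligned); 24..26  y  (2B, 2-aligned); 26..32  -- tail padding (6B); sizeof = 32, alignof = 8
0..8  c  (8B, 8-aligned)
8..10  d  (2B, 2-aligned)
10..16  -- padding (6B)
16..48  e  (32B, 8-aligned)
within Slot: hp at 8
16 + 8 = 24

24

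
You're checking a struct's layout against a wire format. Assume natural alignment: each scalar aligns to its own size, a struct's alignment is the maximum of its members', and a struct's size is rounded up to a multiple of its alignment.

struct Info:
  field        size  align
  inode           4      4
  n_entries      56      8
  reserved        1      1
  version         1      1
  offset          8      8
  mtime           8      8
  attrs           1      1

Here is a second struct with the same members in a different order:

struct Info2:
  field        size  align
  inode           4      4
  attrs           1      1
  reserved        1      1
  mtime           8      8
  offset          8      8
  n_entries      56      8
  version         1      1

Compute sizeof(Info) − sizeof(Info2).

8

inode at 0 (size 4, align 4) → ends 4
pad 4 to align 8 for n_entries
n_entries at 8 (size 56, align 8) → ends 64
reserved at 64 (size 1, align 1) → ends 65
version at 65 (size 1, align 1) → ends 66
pad 6 to align 8 for offset
offset at 72 (size 8, align 8) → ends 80
mtime at 80 (size 8, align 8) → ends 88
attrs at 88 (size 1, align 1) → ends 89
tail pad 7 to reach multiple of 8
total 96 bytes, alignment 8
— Info2 —
inode at 0 (size 4, align 4) → ends 4
attrs at 4 (size 1, align 1) → ends 5
reserved at 5 (size 1, align 1) → ends 6
pad 2 to align 8 for mtime
mtime at 8 (size 8, align 8) → ends 16
offset at 16 (size 8, align 8) → ends 24
n_entries at 24 (size 56, align 8) → ends 80
version at 80 (size 1, align 1) → ends 81
tail pad 7 to reach multiple of 8
total 88 bytes, alignment 8
96 − 88 = 8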